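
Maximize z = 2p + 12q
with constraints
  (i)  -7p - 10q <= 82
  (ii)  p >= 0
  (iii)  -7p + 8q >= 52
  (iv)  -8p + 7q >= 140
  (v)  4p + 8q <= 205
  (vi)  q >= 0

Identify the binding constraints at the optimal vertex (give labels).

Vertices and z = 2p + 12q:
  (0, 20) → z = 240
  (0, 205/8) → z = 615/2
  (315/92, 550/23) → z = 13515/46

The maximum is at (0, 205/8). Substituting into each constraint, equality holds for (ii) and (v); the remaining constraints have slack.

(ii) and (v)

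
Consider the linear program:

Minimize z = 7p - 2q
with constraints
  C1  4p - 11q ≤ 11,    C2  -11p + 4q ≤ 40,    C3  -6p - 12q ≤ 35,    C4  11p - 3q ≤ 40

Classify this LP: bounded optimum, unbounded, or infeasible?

Vertices and z = 7p - 2q:
  (-253/114, -103/57) → z = -453/38
  (407/109, 39/109) → z = 2771/109
  (-155/39, -145/156) → z = -675/26
  (280/11, 80) → z = 200/11
The feasible region has finitely many vertices and no improving ray; the minimum is -675/26 at (-155/39, -145/156).

bounded optimum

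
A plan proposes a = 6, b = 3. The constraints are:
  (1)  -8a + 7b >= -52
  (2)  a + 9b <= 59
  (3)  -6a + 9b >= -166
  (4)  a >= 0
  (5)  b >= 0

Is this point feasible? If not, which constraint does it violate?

feasible

(1): -27 ≥ -52 ✓
(2): 33 ≤ 59 ✓
(3): -9 ≥ -166 ✓
(4): 6 ≥ 0 ✓
(5): 3 ≥ 0 ✓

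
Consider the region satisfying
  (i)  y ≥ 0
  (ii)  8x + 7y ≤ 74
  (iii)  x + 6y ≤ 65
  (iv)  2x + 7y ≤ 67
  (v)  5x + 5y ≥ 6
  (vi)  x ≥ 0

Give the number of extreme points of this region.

The feasible vertices (each the meet of two boundaries and inside every other half-plane) are:
  (37/4, 0)
  (6/5, 0)
  (7/6, 194/21)
  (0, 67/7)
  (0, 6/5)

5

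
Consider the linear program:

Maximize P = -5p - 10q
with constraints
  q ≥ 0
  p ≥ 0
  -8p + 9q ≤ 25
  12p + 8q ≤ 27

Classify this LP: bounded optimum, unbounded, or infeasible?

bounded optimum

Corner points and P = -5p - 10q:
  (0, 0) → P = 0
  (9/4, 0) → P = -45/4
  (0, 25/9) → P = -250/9
  (1/4, 3) → P = -125/4
The feasible region has finitely many vertices and no improving ray; the maximum is 0 at (0, 0).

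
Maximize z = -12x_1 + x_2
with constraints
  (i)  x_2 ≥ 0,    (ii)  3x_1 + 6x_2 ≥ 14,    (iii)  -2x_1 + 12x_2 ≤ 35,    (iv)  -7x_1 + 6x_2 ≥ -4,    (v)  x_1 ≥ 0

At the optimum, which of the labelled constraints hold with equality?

Vertices and z = -12x_1 + x_2:
  (9/5, 43/30) → z = -121/6
  (0, 7/3) → z = 7/3
  (43/12, 253/72) → z = -2843/72
  (0, 35/12) → z = 35/12

The maximum is at (0, 35/12). Substituting into each constraint, equality holds for (iii) and (v); the remaining constraints have slack.

(iii) and (v)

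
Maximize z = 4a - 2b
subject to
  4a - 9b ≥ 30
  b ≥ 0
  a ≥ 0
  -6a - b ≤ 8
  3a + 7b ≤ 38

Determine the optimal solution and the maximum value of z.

Feasible corners and z = 4a - 2b:
  (15/2, 0) → z = 30
  (552/55, 62/55) → z = 2084/55
  (38/3, 0) → z = 152/3

At the optimal vertex, b = 0 and 3a + 7b = 38.
Solving simultaneously gives a = 38/3, b = 0.

a = 38/3, b = 0, maximum z = 152/3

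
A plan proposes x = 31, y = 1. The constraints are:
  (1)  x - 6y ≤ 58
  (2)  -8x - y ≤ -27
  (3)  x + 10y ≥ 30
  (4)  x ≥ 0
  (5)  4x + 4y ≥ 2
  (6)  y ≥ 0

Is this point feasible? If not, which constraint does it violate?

(1): 25 ≤ 58 ✓
(2): -249 ≤ -27 ✓
(3): 41 ≥ 30 ✓
(4): 31 ≥ 0 ✓
(5): 128 ≥ 2 ✓
(6): 1 ≥ 0 ✓

feasible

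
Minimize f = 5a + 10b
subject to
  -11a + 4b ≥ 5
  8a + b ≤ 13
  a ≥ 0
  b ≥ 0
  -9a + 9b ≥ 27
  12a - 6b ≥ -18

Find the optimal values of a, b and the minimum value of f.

Extreme points and f = 5a + 10b:
  (47/43, 183/43) → f = 2065/43
  (1, 4) → f = 45
  (1, 5) → f = 55
  (0, 3) → f = 30

a = 0, b = 3, minimum f = 30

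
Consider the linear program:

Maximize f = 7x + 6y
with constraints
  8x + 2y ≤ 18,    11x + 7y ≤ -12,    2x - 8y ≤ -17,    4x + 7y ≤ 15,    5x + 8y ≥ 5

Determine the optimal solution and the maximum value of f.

x = -27/7, y = 213/49, maximum f = -45/49

Feasible corners and f = 7x + 6y:
  (-27/7, 213/49) → f = -45/49
  (-131/53, 115/53) → f = -227/53
  (-85/3, 55/3) → f = -265/3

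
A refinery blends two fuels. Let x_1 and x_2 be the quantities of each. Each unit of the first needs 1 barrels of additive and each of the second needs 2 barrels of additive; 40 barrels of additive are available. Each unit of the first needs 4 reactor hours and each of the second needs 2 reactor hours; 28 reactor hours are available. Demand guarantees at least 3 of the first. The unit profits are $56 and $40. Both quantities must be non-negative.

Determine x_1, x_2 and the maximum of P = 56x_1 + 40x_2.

x_1 = 3, x_2 = 8, maximum P = 488

The optimum lies where 4x_1 + 2x_2 = 28 and x_1 = 3.
Solving simultaneously gives x_1 = 3, x_2 = 8.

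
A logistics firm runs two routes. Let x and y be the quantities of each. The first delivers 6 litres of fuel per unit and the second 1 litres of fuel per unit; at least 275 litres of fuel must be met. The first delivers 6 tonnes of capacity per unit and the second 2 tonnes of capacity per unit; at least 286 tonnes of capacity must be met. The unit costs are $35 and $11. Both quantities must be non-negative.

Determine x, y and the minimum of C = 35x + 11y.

x = 44, y = 11, minimum C = 1661

Vertices and C = 35x + 11y:
  (0, 275) → C = 3025
  (143/3, 0) → C = 5005/3
  (44, 11) → C = 1661
The feasible region is unbounded (it extends along (0, 1), (1, 0)), but C strictly increases along every unbounded feasible direction, so there is no improving ray and the minimum is attained at a vertex.

At the optimal vertex, 6x + y = 275 and 6x + 2y = 286.
Solving simultaneously gives x = 44, y = 11.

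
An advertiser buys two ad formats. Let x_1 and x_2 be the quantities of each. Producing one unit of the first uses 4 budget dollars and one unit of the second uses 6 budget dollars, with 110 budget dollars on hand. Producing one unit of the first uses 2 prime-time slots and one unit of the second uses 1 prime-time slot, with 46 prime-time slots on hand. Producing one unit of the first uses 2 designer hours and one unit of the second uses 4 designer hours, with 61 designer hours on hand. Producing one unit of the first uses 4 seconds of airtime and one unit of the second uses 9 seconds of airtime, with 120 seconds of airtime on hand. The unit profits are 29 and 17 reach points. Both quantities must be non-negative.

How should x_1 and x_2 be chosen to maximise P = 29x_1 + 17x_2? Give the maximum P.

Feasible corners and P = 29x_1 + 17x_2:
  (0, 0) → P = 0
  (0, 40/3) → P = 680/3
  (23, 0) → P = 667
  (21, 4) → P = 677

The binding constraints are 2x_1 + x_2 = 46 and 4x_1 + 9x_2 = 120.
Solving simultaneously gives x_1 = 21, x_2 = 4.

x_1 = 21, x_2 = 4, maximum P = 677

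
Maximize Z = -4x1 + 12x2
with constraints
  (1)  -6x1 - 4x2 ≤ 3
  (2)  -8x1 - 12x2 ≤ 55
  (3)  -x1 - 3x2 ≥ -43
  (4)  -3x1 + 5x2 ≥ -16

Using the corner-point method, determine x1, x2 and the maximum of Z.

The binding constraints are -6x1 - 4x2 = 3 and -x1 - 3x2 = -43.
Solving simultaneously gives x1 = -181/14, x2 = 261/14.

x1 = -181/14, x2 = 261/14, maximum Z = 1928/7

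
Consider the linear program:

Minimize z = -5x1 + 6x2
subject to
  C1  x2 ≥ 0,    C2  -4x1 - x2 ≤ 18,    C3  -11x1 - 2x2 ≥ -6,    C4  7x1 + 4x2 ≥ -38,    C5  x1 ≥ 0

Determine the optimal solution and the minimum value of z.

The optimum lies where x2 = 0 and -11x1 - 2x2 = -6.
Solving simultaneously gives x1 = 6/11, x2 = 0.

x1 = 6/11, x2 = 0, minimum z = -30/11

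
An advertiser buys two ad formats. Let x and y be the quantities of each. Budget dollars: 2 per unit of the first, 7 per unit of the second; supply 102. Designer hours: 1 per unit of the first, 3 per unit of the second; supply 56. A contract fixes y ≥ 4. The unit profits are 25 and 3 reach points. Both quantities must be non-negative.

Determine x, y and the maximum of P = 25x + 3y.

x = 37, y = 4, maximum P = 937

Feasible corners and P = 25x + 3y:
  (0, 102/7) → P = 306/7
  (0, 4) → P = 12
  (37, 4) → P = 937

At the optimal vertex, 2x + 7y = 102 and y = 4.
Solving simultaneously gives x = 37, y = 4.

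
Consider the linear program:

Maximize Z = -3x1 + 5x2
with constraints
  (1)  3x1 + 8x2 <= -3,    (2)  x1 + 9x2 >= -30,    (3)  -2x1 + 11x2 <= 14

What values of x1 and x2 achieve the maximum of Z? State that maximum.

x1 = -456/29, x2 = -46/29, maximum Z = 1138/29

Corner points and Z = -3x1 + 5x2:
  (213/19, -87/19) → Z = -1074/19
  (-145/49, 36/49) → Z = 615/49
  (-456/29, -46/29) → Z = 1138/29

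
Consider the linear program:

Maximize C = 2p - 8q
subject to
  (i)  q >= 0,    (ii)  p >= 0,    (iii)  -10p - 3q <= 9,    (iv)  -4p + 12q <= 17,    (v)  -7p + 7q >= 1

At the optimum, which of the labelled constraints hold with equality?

(ii) and (v)

Extreme points and C = 2p - 8q:
  (0, 17/12) → C = -34/3
  (0, 1/7) → C = -8/7
  (107/56, 115/56) → C = -353/28

The maximum is at (0, 1/7). Substituting into each constraint, equality holds for (ii) and (v); the remaining constraints have slack.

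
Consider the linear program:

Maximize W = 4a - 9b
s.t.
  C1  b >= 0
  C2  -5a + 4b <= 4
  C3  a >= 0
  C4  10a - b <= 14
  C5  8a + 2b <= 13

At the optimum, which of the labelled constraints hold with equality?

Corner points and W = 4a - 9b:
  (0, 0) → W = 0
  (7/5, 0) → W = 28/5
  (0, 1) → W = -9
  (22/21, 97/42) → W = -697/42
  (41/28, 9/14) → W = 1/14

The maximum is at (7/5, 0). Substituting into each constraint, equality holds for C1 and C4; the remaining constraints have slack.

C1 and C4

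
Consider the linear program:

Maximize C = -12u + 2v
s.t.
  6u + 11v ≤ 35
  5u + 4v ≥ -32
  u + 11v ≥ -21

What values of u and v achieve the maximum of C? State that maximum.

u = -492/31, v = 367/31, maximum C = 6638/31

Vertices and C = -12u + 2v:
  (-492/31, 367/31) → C = 6638/31
  (56/5, -161/55) → C = -7714/55
  (-268/51, -73/51) → C = 3070/51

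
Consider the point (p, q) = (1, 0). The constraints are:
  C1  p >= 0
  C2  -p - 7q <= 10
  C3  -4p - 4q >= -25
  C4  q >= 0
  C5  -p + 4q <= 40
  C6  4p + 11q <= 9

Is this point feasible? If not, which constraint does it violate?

feasible

C1: 1 ≥ 0 ✓
C2: -1 ≤ 10 ✓
C3: -4 ≥ -25 ✓
C4: 0 ≥ 0 ✓
C5: -1 ≤ 40 ✓
C6: 4 ≤ 9 ✓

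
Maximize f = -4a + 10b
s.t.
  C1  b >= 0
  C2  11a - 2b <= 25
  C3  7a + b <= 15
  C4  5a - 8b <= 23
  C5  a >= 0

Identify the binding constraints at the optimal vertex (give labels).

C3 and C5

Feasible corners and f = -4a + 10b:
  (15/7, 0) → f = -60/7
  (0, 0) → f = 0
  (0, 15) → f = 150

The maximum is at (0, 15). Substituting into each constraint, equality holds for C3 and C5; the remaining constraints have slack.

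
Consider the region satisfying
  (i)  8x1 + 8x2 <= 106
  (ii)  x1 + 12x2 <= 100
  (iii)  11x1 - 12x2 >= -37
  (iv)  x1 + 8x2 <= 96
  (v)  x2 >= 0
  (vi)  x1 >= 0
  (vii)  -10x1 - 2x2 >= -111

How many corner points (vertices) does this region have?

Intersecting each pair of boundary lines and keeping only the points that satisfy every inequality leaves:
  (59/11, 347/44)
  (169/16, 43/16)
  (21/4, 379/48)
  (0, 37/12)
  (0, 0)
  (111/10, 0)

6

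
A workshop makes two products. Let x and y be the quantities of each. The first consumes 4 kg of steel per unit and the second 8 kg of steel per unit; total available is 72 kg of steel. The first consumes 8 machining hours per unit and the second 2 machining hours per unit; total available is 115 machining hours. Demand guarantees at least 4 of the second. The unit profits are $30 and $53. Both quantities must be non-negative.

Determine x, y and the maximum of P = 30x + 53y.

x = 10, y = 4, maximum P = 512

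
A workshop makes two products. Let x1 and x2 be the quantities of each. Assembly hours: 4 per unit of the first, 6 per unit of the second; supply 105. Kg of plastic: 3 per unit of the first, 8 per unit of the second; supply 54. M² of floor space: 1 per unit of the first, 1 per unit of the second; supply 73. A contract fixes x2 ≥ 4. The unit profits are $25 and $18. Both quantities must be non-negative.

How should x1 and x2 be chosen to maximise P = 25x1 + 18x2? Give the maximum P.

x1 = 22/3, x2 = 4, maximum P = 766/3

Corner points and P = 25x1 + 18x2:
  (0, 27/4) → P = 243/2
  (0, 4) → P = 72
  (22/3, 4) → P = 766/3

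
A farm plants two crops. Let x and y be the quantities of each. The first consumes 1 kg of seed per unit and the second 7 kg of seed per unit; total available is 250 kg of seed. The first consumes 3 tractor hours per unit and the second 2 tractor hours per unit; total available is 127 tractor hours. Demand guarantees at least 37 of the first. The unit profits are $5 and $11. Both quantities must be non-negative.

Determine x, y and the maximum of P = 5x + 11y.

Feasible corners and P = 5x + 11y:
  (127/3, 0) → P = 635/3
  (37, 0) → P = 185
  (37, 8) → P = 273

At the optimal vertex, 3x + 2y = 127 and x = 37.
Solving simultaneously gives x = 37, y = 8.

x = 37, y = 8, maximum P = 273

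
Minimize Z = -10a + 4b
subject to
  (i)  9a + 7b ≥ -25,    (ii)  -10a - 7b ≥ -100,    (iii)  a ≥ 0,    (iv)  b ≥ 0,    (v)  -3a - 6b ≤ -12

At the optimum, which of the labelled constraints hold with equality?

Feasible corners and Z = -10a + 4b:
  (0, 100/7) → Z = 400/7
  (10, 0) → Z = -100
  (0, 2) → Z = 8
  (4, 0) → Z = -40

The minimum is at (10, 0). Substituting into each constraint, equality holds for (ii) and (iv); the remaining constraints have slack.

(ii) and (iv)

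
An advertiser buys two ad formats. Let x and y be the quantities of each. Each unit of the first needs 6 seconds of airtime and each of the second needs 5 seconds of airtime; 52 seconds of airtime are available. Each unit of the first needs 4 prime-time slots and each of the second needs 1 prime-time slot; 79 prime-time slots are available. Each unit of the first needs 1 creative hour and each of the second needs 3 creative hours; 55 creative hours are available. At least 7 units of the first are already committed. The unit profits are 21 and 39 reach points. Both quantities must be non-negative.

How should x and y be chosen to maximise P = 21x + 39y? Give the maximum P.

Feasible corners and P = 21x + 39y:
  (26/3, 0) → P = 182
  (7, 0) → P = 147
  (7, 2) → P = 225

The binding constraints are 6x + 5y = 52 and x = 7.
Solving simultaneously gives x = 7, y = 2.

x = 7, y = 2, maximum P = 225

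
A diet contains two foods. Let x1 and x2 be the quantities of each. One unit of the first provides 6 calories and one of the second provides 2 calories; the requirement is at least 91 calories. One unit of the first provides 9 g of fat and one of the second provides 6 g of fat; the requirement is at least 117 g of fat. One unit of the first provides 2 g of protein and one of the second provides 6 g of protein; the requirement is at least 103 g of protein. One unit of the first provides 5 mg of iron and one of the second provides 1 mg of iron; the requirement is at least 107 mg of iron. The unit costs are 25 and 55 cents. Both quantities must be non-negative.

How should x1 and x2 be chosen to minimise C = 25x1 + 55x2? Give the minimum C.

Feasible corners and C = 25x1 + 55x2:
  (0, 107) → C = 5885
  (103/2, 0) → C = 2575/2
  (77/4, 43/4) → C = 2145/2
The feasible region is unbounded (it extends along (0, 1), (1, 0)), but C strictly increases along every unbounded feasible direction, so there is no improving ray and the minimum is attained at a vertex.

The binding constraints are 2x1 + 6x2 = 103 and 5x1 + x2 = 107.
Solving simultaneously gives x1 = 77/4, x2 = 43/4.

x1 = 77/4, x2 = 43/4, minimum C = 2145/2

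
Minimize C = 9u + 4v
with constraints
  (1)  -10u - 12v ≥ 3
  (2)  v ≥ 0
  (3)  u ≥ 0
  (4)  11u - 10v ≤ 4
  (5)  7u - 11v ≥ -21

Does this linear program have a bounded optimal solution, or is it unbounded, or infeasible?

The boundaries -10u - 12v = 3 and v = 0 meet at (-3/10, 0), but that point violates u ≥ 0. Every candidate vertex is excluded by some other constraint, so the feasible region is empty.

infeasible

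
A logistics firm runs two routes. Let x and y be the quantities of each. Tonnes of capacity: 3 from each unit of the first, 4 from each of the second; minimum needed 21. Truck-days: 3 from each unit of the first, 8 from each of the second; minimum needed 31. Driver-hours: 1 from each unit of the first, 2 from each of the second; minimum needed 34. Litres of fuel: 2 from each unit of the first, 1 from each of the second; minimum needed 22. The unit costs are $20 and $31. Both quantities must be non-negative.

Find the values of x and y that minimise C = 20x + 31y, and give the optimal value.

x = 10/3, y = 46/3, minimum C = 542

Extreme points and C = 20x + 31y:
  (0, 22) → C = 682
  (34, 0) → C = 680
  (10/3, 46/3) → C = 542
The feasible region is unbounded (it extends along (0, 1), (1, 0)), but C strictly increases along every unbounded feasible direction, so there is no improving ray and the minimum is attained at a vertex.

The binding constraints are x + 2y = 34 and 2x + y = 22.
Solving simultaneously gives x = 10/3, y = 46/3.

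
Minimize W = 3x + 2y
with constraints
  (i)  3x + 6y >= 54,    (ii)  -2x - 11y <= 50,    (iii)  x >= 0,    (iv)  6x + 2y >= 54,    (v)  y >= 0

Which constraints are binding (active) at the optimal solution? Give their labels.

Corner points and W = 3x + 2y:
  (36/5, 27/5) → W = 162/5
  (18, 0) → W = 54
  (0, 27) → W = 54
The feasible region is unbounded (it extends along (0, 1), (1, 0)), but W strictly increases along every unbounded feasible direction, so there is no improving ray and the minimum is attained at a vertex.

The minimum is at (36/5, 27/5). Substituting into each constraint, equality holds for (i) and (iv); the remaining constraints have slack.

(i) and (iv)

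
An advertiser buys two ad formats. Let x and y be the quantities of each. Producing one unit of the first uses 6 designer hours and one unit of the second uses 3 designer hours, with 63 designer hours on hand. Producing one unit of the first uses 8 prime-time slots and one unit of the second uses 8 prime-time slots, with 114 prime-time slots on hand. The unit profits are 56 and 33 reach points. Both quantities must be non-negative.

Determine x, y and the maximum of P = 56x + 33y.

The binding constraints are 6x + 3y = 63 and 8x + 8y = 114.
Solving simultaneously gives x = 27/4, y = 15/2.

x = 27/4, y = 15/2, maximum P = 1251/2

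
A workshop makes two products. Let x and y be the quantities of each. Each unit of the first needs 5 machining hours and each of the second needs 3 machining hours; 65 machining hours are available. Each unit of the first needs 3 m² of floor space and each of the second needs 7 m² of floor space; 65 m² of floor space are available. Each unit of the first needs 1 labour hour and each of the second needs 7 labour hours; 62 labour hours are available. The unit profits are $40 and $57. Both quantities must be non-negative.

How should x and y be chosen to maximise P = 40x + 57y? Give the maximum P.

x = 10, y = 5, maximum P = 685

Extreme points and P = 40x + 57y:
  (0, 0) → P = 0
  (0, 62/7) → P = 3534/7
  (13, 0) → P = 520
  (10, 5) → P = 685
  (3/2, 121/14) → P = 7737/14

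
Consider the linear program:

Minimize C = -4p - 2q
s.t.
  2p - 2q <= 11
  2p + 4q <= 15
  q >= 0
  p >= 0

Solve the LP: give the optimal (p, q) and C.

Feasible corners and C = -4p - 2q:
  (37/6, 2/3) → C = -26
  (11/2, 0) → C = -22
  (0, 15/4) → C = -15/2
  (0, 0) → C = 0

The optimum lies where 2p - 2q = 11 and 2p + 4q = 15.
Solving simultaneously gives p = 37/6, q = 2/3.

p = 37/6, q = 2/3, minimum C = -26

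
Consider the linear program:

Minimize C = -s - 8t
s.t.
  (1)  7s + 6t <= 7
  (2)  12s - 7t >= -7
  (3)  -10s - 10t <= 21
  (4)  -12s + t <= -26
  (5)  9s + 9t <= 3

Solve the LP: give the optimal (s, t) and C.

s = 79/39, t = -22/13, minimum C = 449/39

Extreme points and C = -s - 8t:
  (98/5, -217/10) → C = 154
  (5, -14/3) → C = 97/3
  (239/130, -256/65) → C = 3857/130
  (79/39, -22/13) → C = 449/39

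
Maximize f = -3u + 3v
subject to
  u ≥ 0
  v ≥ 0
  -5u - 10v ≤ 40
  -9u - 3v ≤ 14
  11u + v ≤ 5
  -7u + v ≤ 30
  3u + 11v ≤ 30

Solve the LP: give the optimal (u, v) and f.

The optimum lies where u = 0 and 3u + 11v = 30.
Solving simultaneously gives u = 0, v = 30/11.

u = 0, v = 30/11, maximum f = 90/11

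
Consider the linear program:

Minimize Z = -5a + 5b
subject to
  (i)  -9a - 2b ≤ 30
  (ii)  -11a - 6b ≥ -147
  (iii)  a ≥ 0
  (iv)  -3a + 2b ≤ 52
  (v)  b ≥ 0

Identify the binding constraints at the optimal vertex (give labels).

Vertices and Z = -5a + 5b:
  (0, 49/2) → Z = 245/2
  (147/11, 0) → Z = -735/11
  (0, 0) → Z = 0

The minimum is at (147/11, 0). Substituting into each constraint, equality holds for (ii) and (v); the remaining constraints have slack.

(ii) and (v)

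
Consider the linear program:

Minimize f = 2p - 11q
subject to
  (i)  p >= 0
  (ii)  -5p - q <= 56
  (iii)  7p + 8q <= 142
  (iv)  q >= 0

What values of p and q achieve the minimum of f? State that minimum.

Vertices and f = 2p - 11q:
  (0, 71/4) → f = -781/4
  (0, 0) → f = 0
  (142/7, 0) → f = 284/7

p = 0, q = 71/4, minimum f = -781/4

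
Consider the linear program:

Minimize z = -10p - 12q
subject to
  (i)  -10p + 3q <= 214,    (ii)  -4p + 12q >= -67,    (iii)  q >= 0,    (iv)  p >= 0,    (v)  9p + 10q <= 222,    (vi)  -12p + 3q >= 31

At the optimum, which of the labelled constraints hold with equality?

Vertices and z = -10p - 12q:
  (0, 111/5) → z = -1332/5
  (0, 31/3) → z = -124
  (356/147, 981/49) → z = -38876/147

The minimum is at (0, 111/5). Substituting into each constraint, equality holds for (iv) and (v); the remaining constraints have slack.

(iv) and (v)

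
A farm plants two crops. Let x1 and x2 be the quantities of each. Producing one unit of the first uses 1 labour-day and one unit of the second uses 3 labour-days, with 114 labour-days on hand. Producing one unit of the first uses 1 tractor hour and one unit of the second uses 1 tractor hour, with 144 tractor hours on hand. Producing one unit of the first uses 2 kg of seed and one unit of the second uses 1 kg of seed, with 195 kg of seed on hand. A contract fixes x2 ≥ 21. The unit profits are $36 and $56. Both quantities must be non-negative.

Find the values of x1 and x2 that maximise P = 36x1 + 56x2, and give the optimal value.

Vertices and P = 36x1 + 56x2:
  (0, 38) → P = 2128
  (0, 21) → P = 1176
  (51, 21) → P = 3012

The optimum lies where x1 + 3x2 = 114 and x2 = 21.
Solving simultaneously gives x1 = 51, x2 = 21.

x1 = 51, x2 = 21, maximum P = 3012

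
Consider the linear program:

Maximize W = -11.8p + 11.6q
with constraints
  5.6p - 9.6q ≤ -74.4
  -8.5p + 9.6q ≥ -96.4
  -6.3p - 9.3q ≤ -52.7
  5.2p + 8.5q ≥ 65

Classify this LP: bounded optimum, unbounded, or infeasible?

unbounded

From the feasible point (1708/29, 14653/348), moving in the direction (-9.3, 6.3) keeps every constraint satisfied while W increases without bound.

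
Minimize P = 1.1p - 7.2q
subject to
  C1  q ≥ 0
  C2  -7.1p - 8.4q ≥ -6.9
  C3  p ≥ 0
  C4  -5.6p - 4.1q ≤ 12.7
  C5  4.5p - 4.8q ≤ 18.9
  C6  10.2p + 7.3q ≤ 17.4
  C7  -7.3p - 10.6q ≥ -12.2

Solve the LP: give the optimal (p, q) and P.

Vertices and P = 1.1p - 7.2q:
  (69/71, 0) → P = 759/710
  (0, 0) → P = 0
  (0, 23/28) → P = -207/35

p = 0, q = 23/28, minimum P = -207/35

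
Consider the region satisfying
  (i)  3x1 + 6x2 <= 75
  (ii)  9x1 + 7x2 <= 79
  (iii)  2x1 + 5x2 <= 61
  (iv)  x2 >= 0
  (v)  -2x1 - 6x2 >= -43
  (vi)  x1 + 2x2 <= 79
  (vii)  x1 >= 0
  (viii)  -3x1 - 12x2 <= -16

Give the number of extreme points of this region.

The feasible vertices (each the meet of two boundaries and inside every other half-plane) are:
  (79/9, 0)
  (173/40, 229/40)
  (16/3, 0)
  (0, 43/6)
  (0, 4/3)

5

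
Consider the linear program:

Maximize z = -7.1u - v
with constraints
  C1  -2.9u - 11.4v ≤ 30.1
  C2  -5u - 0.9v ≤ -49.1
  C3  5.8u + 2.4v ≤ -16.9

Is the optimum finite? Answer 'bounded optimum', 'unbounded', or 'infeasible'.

The boundaries -2.9u - 11.4v = 30.1 and -5u - 0.9v = -49.1 meet at (19561/1813, -9763/1813), but that point violates 5.8u + 2.4v ≤ -16.9. Every candidate vertex is excluded by some other constraint, so the feasible region is empty.

infeasible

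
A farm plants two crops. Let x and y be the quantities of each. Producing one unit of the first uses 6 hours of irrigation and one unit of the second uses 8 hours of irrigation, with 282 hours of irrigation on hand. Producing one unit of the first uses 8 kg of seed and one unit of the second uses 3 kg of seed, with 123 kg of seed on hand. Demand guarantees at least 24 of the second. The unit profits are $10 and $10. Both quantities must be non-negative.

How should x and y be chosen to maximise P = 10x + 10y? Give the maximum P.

Corner points and P = 10x + 10y:
  (0, 141/4) → P = 705/2
  (0, 24) → P = 240
  (3, 33) → P = 360
  (51/8, 24) → P = 1215/4

x = 3, y = 33, maximum P = 360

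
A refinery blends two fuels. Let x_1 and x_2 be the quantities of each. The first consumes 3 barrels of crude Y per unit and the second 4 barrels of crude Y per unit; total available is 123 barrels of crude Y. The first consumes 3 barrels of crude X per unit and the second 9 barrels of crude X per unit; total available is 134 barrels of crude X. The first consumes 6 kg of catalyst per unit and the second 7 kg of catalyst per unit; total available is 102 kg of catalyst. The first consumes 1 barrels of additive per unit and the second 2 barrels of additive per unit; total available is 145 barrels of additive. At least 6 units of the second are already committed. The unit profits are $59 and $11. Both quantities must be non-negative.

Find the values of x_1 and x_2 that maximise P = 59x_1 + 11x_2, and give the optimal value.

Extreme points and P = 59x_1 + 11x_2:
  (0, 102/7) → P = 1122/7
  (0, 6) → P = 66
  (10, 6) → P = 656

x_1 = 10, x_2 = 6, maximum P = 656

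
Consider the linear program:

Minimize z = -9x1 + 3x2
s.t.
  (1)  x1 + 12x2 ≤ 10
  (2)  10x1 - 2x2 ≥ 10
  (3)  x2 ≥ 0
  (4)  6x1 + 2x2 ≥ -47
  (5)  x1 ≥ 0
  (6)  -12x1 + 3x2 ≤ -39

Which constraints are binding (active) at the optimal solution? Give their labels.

Extreme points and z = -9x1 + 3x2:
  (10, 0) → z = -90
  (166/49, 27/49) → z = -1413/49
  (13/4, 0) → z = -117/4

The minimum is at (10, 0). Substituting into each constraint, equality holds for (1) and (3); the remaining constraints have slack.

(1) and (3)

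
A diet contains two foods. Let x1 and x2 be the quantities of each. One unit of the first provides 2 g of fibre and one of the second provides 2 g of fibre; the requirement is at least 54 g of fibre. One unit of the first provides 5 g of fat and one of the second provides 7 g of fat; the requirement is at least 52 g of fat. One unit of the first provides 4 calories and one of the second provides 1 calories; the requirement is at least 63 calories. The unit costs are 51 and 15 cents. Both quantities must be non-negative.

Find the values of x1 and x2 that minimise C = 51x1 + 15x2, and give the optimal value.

x1 = 12, x2 = 15, minimum C = 837

Extreme points and C = 51x1 + 15x2:
  (0, 63) → C = 945
  (27, 0) → C = 1377
  (12, 15) → C = 837
The feasible region is unbounded (it extends along (0, 1), (1, 0)), but C strictly increases along every unbounded feasible direction, so there is no improving ray and the minimum is attained at a vertex.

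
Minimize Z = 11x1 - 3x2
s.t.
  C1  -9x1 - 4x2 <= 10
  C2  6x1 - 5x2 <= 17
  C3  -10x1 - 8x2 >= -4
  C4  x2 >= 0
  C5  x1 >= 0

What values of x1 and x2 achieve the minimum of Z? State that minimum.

Vertices and Z = 11x1 - 3x2:
  (2/5, 0) → Z = 22/5
  (0, 1/2) → Z = -3/2
  (0, 0) → Z = 0

The binding constraints are -10x1 - 8x2 = -4 and x1 = 0.
Solving simultaneously gives x1 = 0, x2 = 1/2.

x1 = 0, x2 = 1/2, minimum Z = -3/2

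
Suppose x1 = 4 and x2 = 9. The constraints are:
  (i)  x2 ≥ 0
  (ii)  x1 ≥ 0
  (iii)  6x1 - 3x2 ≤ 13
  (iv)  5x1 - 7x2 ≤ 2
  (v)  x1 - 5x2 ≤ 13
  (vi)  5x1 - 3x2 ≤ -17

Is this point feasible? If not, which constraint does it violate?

not feasible — violates (vi)

Constraint (vi): 5x1 - 3x2 = -7, which is not ≤ -17. All other constraints are satisfied.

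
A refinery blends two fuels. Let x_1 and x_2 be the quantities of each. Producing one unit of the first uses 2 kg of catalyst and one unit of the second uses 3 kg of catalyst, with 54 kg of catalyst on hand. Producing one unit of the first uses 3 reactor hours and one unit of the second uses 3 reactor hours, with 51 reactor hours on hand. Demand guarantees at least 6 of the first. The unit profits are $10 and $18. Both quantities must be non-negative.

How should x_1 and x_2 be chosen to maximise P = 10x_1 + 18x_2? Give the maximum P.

x_1 = 6, x_2 = 11, maximum P = 258

Feasible corners and P = 10x_1 + 18x_2:
  (17, 0) → P = 170
  (6, 0) → P = 60
  (6, 11) → P = 258

The optimum lies where 3x_1 + 3x_2 = 51 and x_1 = 6.
Solving simultaneously gives x_1 = 6, x_2 = 11.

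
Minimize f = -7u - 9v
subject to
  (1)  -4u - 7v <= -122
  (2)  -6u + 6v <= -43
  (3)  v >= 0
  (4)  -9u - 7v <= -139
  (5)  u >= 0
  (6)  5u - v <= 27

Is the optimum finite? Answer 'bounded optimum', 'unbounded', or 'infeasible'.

infeasible

The boundaries -4u - 7v = -122 and -6u + 6v = -43 meet at (1033/66, 280/33), but that point violates 5u - v ≤ 27. Every candidate vertex is excluded by some other constraint, so the feasible region is empty.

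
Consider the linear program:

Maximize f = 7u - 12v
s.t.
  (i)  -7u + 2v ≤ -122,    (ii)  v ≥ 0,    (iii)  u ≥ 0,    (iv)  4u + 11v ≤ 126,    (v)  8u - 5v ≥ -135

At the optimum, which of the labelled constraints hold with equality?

(ii) and (iv)

Extreme points and f = 7u - 12v:
  (122/7, 0) → f = 122
  (1594/85, 394/85) → f = 1286/17
  (63/2, 0) → f = 441/2

The maximum is at (63/2, 0). Substituting into each constraint, equality holds for (ii) and (iv); the remaining constraints have slack.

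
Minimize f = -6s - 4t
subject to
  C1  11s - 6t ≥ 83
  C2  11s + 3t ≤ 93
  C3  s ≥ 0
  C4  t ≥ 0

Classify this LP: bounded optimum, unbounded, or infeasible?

bounded optimum

Extreme points and f = -6s - 4t:
  (269/33, 10/9) → f = -5282/99
  (83/11, 0) → f = -498/11
  (93/11, 0) → f = -558/11
The feasible region has finitely many vertices and no improving ray; the minimum is -5282/99 at (269/33, 10/9).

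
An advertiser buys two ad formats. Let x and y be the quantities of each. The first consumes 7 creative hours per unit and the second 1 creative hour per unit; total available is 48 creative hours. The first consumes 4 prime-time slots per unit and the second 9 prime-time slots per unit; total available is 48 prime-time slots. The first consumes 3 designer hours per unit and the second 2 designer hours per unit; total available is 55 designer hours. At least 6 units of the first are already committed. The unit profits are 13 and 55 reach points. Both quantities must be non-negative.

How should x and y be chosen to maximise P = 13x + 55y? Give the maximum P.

Feasible corners and P = 13x + 55y:
  (48/7, 0) → P = 624/7
  (6, 0) → P = 78
  (384/59, 144/59) → P = 12912/59
  (6, 8/3) → P = 674/3

The optimum lies where 4x + 9y = 48 and x = 6.
Solving simultaneously gives x = 6, y = 8/3.

x = 6, y = 8/3, maximum P = 674/3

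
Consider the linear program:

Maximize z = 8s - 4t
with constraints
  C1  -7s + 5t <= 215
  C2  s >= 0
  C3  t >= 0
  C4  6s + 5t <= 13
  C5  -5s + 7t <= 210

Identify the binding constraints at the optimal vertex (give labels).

Vertices and z = 8s - 4t:
  (0, 0) → z = 0
  (0, 13/5) → z = -52/5
  (13/6, 0) → z = 52/3

The maximum is at (13/6, 0). Substituting into each constraint, equality holds for C3 and C4; the remaining constraints have slack.

C3 and C4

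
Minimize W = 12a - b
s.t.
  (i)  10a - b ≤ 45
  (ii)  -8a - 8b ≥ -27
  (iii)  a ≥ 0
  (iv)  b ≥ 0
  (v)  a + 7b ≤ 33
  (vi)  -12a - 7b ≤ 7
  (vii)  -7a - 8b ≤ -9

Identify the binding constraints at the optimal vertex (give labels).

(ii) and (iii)

Feasible corners and W = 12a - b:
  (0, 27/8) → W = -27/8
  (27/8, 0) → W = 81/2
  (0, 9/8) → W = -9/8
  (9/7, 0) → W = 108/7

The minimum is at (0, 27/8). Substituting into each constraint, equality holds for (ii) and (iii); the remaining constraints have slack.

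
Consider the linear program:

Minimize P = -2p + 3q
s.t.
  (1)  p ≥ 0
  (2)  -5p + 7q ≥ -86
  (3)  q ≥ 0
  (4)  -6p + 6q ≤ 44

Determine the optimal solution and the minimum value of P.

Feasible corners and P = -2p + 3q:
  (0, 0) → P = 0
  (0, 22/3) → P = 22
  (86/5, 0) → P = -172/5
The feasible region is unbounded (it extends along (1, 1), (7, 5)), but P strictly increases along every unbounded feasible direction, so there is no improving ray and the minimum is attained at a vertex.

The binding constraints are -5p + 7q = -86 and q = 0.
Solving simultaneously gives p = 86/5, q = 0.

p = 86/5, q = 0, minimum P = -172/5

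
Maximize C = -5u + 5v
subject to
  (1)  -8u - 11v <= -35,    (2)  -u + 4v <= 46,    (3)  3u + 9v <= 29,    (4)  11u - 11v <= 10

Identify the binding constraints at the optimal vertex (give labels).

(1) and (3)

Feasible corners and C = -5u + 5v:
  (-4/39, 127/39) → C = 655/39
  (45/19, 305/209) → C = -50/11
  (409/132, 289/132) → C = -50/11

The maximum is at (-4/39, 127/39). Substituting into each constraint, equality holds for (1) and (3); the remaining constraints have slack.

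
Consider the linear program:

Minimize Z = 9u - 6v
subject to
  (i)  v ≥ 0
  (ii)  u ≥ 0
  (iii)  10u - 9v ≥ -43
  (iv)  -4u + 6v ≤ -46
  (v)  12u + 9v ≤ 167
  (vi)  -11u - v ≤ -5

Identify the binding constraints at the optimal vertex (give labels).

(i) and (iv)

Feasible corners and Z = 9u - 6v:
  (23/2, 0) → Z = 207/2
  (167/12, 0) → Z = 501/4
  (118/9, 29/27) → Z = 1004/9

The minimum is at (23/2, 0). Substituting into each constraint, equality holds for (i) and (iv); the remaining constraints have slack.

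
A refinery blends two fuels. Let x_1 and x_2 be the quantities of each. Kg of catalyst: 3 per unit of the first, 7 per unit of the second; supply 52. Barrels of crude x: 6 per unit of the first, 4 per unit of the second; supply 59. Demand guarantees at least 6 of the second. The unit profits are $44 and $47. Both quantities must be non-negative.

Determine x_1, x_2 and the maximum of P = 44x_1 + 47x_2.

Feasible corners and P = 44x_1 + 47x_2:
  (0, 52/7) → P = 2444/7
  (0, 6) → P = 282
  (10/3, 6) → P = 1286/3

At the optimal vertex, 3x_1 + 7x_2 = 52 and x_2 = 6.
Solving simultaneously gives x_1 = 10/3, x_2 = 6.

x_1 = 10/3, x_2 = 6, maximum P = 1286/3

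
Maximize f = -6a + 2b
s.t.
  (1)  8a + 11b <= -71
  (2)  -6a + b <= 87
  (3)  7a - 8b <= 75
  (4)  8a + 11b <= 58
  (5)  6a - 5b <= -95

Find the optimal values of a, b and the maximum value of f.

Feasible corners and f = -6a + 2b:
  (-514/37, 135/37) → f = 3354/37
  (-700/53, 167/53) → f = 4534/53
  (-85/6, 2) → f = 89

At the optimal vertex, 8a + 11b = -71 and -6a + b = 87.
Solving simultaneously gives a = -514/37, b = 135/37.

a = -514/37, b = 135/37, maximum f = 3354/37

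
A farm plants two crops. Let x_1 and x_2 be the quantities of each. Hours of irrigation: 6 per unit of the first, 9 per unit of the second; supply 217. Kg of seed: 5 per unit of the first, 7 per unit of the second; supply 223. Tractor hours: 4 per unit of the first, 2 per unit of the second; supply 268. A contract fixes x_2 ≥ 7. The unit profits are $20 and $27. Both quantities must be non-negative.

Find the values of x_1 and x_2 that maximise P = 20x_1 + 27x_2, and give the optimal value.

Extreme points and P = 20x_1 + 27x_2:
  (0, 217/9) → P = 651
  (0, 7) → P = 189
  (77/3, 7) → P = 2107/3

x_1 = 77/3, x_2 = 7, maximum P = 2107/3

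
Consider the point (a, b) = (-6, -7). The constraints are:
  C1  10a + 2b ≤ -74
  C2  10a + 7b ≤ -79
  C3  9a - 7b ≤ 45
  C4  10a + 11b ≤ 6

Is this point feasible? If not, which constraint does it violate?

feasible

C1: -74 ≤ -74 ✓
C2: -109 ≤ -79 ✓
C3: -5 ≤ 45 ✓
C4: -137 ≤ 6 ✓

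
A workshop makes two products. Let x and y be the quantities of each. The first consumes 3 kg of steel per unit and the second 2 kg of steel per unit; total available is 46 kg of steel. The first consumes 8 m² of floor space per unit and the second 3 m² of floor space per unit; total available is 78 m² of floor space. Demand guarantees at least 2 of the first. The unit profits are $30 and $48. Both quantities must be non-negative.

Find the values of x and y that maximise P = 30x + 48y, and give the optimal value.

x = 2, y = 20, maximum P = 1020

Corner points and P = 30x + 48y:
  (39/4, 0) → P = 585/2
  (2, 0) → P = 60
  (18/7, 134/7) → P = 996
  (2, 20) → P = 1020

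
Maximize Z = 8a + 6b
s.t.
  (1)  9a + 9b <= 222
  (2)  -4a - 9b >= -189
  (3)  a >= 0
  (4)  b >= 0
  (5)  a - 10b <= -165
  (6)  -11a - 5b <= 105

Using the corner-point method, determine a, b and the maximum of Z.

a = 245/33, b = 569/33, maximum Z = 5374/33

Vertices and Z = 8a + 6b:
  (33/5, 271/15) → Z = 806/5
  (245/33, 569/33) → Z = 5374/33
  (0, 21) → Z = 126
  (0, 33/2) → Z = 99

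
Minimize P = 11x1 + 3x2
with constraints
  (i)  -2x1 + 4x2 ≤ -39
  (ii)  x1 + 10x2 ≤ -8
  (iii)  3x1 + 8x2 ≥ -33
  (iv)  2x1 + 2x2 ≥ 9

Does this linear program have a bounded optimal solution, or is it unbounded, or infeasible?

bounded optimum

Extreme points and P = 11x1 + 3x2:
  (179/12, -55/24) → P = 3773/24
  (19/2, -5) → P = 179/2
  (69/5, -93/10) → P = 1239/10
The feasible region has finitely many vertices and no improving ray; the minimum is 179/2 at (19/2, -5).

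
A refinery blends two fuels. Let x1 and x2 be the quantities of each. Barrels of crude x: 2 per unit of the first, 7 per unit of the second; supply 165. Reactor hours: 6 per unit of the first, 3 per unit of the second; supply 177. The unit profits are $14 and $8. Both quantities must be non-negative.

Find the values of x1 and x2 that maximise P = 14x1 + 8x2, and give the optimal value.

x1 = 62/3, x2 = 53/3, maximum P = 1292/3

Extreme points and P = 14x1 + 8x2:
  (0, 0) → P = 0
  (0, 165/7) → P = 1320/7
  (59/2, 0) → P = 413
  (62/3, 53/3) → P = 1292/3

The binding constraints are 2x1 + 7x2 = 165 and 6x1 + 3x2 = 177.
Solving simultaneously gives x1 = 62/3, x2 = 53/3.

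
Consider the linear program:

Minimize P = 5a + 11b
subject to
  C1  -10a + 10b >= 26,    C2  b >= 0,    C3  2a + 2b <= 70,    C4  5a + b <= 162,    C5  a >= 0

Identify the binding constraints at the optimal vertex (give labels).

C1 and C5

Extreme points and P = 5a + 11b:
  (81/5, 94/5) → P = 1439/5
  (0, 13/5) → P = 143/5
  (0, 35) → P = 385

The minimum is at (0, 13/5). Substituting into each constraint, equality holds for C1 and C5; the remaining constraints have slack.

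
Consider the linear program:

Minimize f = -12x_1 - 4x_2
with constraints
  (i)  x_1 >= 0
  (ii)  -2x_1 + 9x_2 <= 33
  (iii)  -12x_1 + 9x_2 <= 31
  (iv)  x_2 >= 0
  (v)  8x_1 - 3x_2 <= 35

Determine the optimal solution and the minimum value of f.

Extreme points and f = -12x_1 - 4x_2:
  (0, 31/9) → f = -124/9
  (0, 0) → f = 0
  (1/5, 167/45) → f = -776/45
  (69/11, 167/33) → f = -3152/33
  (35/8, 0) → f = -105/2

x_1 = 69/11, x_2 = 167/33, minimum f = -3152/33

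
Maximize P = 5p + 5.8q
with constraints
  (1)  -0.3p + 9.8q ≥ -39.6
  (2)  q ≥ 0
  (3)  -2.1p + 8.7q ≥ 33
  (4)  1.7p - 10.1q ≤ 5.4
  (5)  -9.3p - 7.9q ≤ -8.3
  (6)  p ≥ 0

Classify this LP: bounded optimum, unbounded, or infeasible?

From the feasible point (0, 110/29), moving in the direction (0, 1) keeps every constraint satisfied while P increases without bound.

unbounded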